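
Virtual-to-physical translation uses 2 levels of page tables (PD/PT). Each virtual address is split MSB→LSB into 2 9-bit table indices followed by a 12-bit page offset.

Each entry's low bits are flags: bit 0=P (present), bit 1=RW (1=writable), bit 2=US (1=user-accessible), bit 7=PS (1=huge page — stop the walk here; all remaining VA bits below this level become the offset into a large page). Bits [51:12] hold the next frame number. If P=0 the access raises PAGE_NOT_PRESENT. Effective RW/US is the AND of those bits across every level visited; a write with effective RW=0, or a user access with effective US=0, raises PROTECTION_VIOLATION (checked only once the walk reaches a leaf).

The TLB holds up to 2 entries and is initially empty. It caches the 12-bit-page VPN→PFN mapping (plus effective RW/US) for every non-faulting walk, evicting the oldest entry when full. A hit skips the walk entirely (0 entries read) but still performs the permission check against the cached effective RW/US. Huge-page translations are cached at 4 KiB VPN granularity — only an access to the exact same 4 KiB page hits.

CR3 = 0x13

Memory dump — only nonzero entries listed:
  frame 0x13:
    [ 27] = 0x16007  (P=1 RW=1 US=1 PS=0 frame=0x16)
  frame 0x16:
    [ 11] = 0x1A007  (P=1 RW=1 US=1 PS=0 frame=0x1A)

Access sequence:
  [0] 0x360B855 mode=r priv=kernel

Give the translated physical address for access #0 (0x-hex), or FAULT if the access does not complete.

Per-access translation:
#0 VA=0x360B855 (r,kernel):
  lvl0: tbl 0x13, slot 27 ⇒ 0x16007 (P1/RW1/US1/PS0)
  lvl1: tbl 0x16, slot 11 ⇒ 0x1A007 (P1/RW1/US1/PS0)
  → PA=0x1A855  (2 entries read)

Access #0 PA: 0x1A855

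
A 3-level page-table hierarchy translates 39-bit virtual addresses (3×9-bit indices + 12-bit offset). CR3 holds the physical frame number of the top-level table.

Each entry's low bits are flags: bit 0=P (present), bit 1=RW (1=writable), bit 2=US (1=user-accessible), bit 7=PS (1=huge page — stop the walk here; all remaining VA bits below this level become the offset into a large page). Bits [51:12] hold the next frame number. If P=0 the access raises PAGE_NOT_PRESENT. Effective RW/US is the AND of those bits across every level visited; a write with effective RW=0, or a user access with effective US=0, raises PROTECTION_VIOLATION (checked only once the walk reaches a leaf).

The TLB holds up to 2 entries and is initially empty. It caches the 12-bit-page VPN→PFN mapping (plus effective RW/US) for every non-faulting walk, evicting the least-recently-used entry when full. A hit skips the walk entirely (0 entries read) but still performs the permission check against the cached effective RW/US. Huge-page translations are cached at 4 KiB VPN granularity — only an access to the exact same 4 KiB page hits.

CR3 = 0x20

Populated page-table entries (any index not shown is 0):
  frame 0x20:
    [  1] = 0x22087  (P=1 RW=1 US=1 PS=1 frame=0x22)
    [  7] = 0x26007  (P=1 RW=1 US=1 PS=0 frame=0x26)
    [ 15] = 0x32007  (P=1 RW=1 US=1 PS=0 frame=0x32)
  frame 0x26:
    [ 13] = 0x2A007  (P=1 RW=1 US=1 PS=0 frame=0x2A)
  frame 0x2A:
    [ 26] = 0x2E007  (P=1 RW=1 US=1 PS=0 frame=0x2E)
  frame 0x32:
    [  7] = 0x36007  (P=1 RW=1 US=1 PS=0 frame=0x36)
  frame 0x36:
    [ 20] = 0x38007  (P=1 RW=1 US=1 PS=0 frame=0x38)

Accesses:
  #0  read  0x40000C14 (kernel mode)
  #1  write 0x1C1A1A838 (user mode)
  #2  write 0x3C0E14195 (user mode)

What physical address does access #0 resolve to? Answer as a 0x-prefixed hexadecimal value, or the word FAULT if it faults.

Walk each access:
#0 VA=0x40000C14 (r,kernel):
  lvl0: tbl 0x20, slot 1 ⇒ 0x22087 (P1/RW1/US1/PS1)
  ⇒ phys 0x22C14 (huge @L0)  [1 reads]
#1 VA=0x1C1A1A838 (w,user):
  lvl0: tbl 0x20, slot 7 ⇒ 0x26007 (P1/RW1/US1/PS0)
  lvl1: tbl 0x26, slot 13 ⇒ 0x2A007 (P1/RW1/US1/PS0)
  lvl2: tbl 0x2A, slot 26 ⇒ 0x2E007 (P1/RW1/US1/PS0)
  ⇒ phys 0x2E838  [3 reads]
#2 VA=0x3C0E14195 (w,user):
  lvl0: tbl 0x20, slot 15 ⇒ 0x32007 (P1/RW1/US1/PS0)
  lvl1: tbl 0x32, slot 7 ⇒ 0x36007 (P1/RW1/US1/PS0)
  lvl2: tbl 0x36, slot 20 ⇒ 0x38007 (P1/RW1/US1/PS0)
  ⇒ phys 0x38195  [3 reads]

Access #0 PA: 0x22C14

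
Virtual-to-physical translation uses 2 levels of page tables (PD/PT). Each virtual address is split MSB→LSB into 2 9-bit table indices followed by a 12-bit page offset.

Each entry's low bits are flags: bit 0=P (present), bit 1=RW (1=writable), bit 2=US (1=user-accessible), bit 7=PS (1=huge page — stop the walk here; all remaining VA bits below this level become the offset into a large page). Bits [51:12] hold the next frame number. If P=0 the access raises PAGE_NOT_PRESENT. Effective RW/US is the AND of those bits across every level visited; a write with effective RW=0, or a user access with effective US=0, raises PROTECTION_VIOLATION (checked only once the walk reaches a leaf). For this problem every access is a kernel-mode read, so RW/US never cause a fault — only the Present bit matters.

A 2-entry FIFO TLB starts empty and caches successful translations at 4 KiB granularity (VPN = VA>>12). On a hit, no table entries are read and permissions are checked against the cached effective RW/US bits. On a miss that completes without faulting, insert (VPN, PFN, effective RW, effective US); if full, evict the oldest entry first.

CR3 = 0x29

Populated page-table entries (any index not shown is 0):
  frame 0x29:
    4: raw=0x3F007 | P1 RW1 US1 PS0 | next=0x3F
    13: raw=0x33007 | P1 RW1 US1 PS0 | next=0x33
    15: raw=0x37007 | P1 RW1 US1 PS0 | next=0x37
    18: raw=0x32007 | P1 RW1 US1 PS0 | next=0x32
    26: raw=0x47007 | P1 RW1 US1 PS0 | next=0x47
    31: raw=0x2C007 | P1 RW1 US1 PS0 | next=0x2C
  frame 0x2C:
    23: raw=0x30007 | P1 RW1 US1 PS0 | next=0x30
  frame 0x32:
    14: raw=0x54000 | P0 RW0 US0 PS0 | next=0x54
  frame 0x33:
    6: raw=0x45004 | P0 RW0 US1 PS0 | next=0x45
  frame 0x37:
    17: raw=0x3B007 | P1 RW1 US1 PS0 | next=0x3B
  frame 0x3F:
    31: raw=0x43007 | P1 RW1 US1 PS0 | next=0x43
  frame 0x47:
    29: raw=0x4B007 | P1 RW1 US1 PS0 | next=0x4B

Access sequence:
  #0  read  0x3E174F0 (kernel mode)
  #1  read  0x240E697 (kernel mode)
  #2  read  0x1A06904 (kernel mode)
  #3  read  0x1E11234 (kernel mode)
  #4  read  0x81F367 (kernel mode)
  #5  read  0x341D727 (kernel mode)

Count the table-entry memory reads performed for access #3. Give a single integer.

Trace:
#0 VA=0x3E174F0 (r,kernel):
  lvl0: tbl 0x29, slot 31 ⇒ 0x2C007 (P1/RW1/US1/PS0)
  lvl1: tbl 0x2C, slot 23 ⇒ 0x30007 (P1/RW1/US1/PS0)
  ⇒ phys 0x304F0  [2 reads]
#1 VA=0x240E697 (r,kernel):
  lvl0: tbl 0x29, slot 18 ⇒ 0x32007 (P1/RW1/US1/PS0)
  lvl1: tbl 0x32, slot 14 ⇒ 0x54000 (P0/RW0/US0/PS0)
  ⇒ fault: PAGE_NOT_PRESENT  — 2 lookups
#2 VA=0x1A06904 (r,kernel):
  lvl0: tbl 0x29, slot 13 ⇒ 0x33007 (P1/RW1/US1/PS0)
  lvl1: tbl 0x33, slot 6 ⇒ 0x45004 (P0/RW0/US1/PS0)
  ⇒ fault: PAGE_NOT_PRESENT  — 2 lookups
#3 VA=0x1E11234 (r,kernel):
  lvl0: tbl 0x29, slot 15 ⇒ 0x37007 (P1/RW1/US1/PS0)
  lvl1: tbl 0x37, slot 17 ⇒ 0x3B007 (P1/RW1/US1/PS0)
  ⇒ phys 0x3B234  [2 reads]
#4 VA=0x81F367 (r,kernel):
  lvl0: tbl 0x29, slot 4 ⇒ 0x3F007 (P1/RW1/US1/PS0)
  lvl1: tbl 0x3F, slot 31 ⇒ 0x43007 (P1/RW1/US1/PS0)
  ⇒ phys 0x43367  [2 reads]
#5 VA=0x341D727 (r,kernel):
  lvl0: tbl 0x29, slot 26 ⇒ 0x47007 (P1/RW1/US1/PS0)
  lvl1: tbl 0x47, slot 29 ⇒ 0x4B007 (P1/RW1/US1/PS0)
  ⇒ phys 0x4B727  [2 reads]

Entries read for #3: 2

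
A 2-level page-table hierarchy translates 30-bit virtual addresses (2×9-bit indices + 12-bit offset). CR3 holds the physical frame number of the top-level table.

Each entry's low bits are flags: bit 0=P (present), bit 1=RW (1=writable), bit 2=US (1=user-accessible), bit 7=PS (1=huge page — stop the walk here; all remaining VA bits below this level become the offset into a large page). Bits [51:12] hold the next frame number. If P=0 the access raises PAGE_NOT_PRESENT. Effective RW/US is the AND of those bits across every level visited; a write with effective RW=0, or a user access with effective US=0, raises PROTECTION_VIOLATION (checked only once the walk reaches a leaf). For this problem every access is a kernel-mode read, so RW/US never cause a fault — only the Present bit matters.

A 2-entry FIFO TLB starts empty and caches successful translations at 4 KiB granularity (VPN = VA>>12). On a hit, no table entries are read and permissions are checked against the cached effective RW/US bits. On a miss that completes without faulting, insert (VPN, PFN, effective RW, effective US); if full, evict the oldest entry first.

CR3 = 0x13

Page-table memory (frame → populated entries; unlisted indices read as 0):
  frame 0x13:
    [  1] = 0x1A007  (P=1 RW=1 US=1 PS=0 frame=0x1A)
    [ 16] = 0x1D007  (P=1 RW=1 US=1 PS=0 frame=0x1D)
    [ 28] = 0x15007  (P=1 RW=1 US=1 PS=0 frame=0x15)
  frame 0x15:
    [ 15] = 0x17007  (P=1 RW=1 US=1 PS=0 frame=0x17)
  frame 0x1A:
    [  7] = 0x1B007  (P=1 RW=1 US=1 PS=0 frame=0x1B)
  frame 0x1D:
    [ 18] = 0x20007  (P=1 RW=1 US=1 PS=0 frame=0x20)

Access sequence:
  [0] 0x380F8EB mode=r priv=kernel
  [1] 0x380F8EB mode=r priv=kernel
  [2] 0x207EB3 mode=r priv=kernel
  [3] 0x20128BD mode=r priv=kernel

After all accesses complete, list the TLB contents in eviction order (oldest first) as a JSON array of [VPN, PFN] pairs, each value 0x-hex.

Trace:
#0 VA=0x380F8EB (r,kernel):
  L0 @0x13[28] → 0x15007  P=1,RW=1,US=1,PS=0
  L1 @0x15[15] → 0x17007  P=1,RW=1,US=1,PS=0
  → PA=0x178EB  (2 entries read)
#1 VA=0x380F8EB (r,kernel):
  TLB hit vpn=0x380F → PA=0x178EB
#2 VA=0x207EB3 (r,kernel):
  L0 @0x13[1] → 0x1A007  P=1,RW=1,US=1,PS=0
  L1 @0x1A[7] → 0x1B007  P=1,RW=1,US=1,PS=0
  → PA=0x1BEB3  (2 entries read)
#3 VA=0x20128BD (r,kernel):
  L0 @0x13[16] → 0x1D007  P=1,RW=1,US=1,PS=0
  L1 @0x1D[18] → 0x20007  P=1,RW=1,US=1,PS=0
  → PA=0x208BD  (2 entries read)

TLB: [["0x207", "0x1B"], ["0x2012", "0x20"]]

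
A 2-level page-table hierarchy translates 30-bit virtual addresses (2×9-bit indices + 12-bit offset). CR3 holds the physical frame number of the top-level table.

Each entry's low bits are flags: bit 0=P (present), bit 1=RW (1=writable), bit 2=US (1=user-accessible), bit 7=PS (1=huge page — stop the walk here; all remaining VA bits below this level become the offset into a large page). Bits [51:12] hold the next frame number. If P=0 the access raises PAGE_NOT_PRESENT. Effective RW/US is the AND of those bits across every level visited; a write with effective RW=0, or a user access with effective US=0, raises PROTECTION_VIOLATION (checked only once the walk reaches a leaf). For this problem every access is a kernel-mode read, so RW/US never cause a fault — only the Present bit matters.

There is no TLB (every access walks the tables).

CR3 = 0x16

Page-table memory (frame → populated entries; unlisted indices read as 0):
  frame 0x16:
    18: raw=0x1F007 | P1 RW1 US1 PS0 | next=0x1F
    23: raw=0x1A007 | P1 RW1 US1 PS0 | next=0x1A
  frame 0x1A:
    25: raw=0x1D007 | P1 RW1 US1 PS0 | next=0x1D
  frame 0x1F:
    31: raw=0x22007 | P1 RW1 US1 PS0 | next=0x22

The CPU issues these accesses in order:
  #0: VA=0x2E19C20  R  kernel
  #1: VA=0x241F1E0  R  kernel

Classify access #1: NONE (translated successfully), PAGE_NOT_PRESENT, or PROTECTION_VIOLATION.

Per-access translation:
#0 VA=0x2E19C20 (r,kernel):
  L0: frame=0x16 idx=23 entry=0x1A007 [P=1 RW=1 US=1 PS=0]
  L1: frame=0x1A idx=25 entry=0x1D007 [P=1 RW=1 US=1 PS=0]
  ✓ 0x1DC20  — 2 lookups
#1 VA=0x241F1E0 (r,kernel):
  L0: frame=0x16 idx=18 entry=0x1F007 [P=1 RW=1 US=1 PS=0]
  L1: frame=0x1F idx=31 entry=0x22007 [P=1 RW=1 US=1 PS=0]
  ✓ 0x221E0  — 2 lookups

Access #1 fault: NONE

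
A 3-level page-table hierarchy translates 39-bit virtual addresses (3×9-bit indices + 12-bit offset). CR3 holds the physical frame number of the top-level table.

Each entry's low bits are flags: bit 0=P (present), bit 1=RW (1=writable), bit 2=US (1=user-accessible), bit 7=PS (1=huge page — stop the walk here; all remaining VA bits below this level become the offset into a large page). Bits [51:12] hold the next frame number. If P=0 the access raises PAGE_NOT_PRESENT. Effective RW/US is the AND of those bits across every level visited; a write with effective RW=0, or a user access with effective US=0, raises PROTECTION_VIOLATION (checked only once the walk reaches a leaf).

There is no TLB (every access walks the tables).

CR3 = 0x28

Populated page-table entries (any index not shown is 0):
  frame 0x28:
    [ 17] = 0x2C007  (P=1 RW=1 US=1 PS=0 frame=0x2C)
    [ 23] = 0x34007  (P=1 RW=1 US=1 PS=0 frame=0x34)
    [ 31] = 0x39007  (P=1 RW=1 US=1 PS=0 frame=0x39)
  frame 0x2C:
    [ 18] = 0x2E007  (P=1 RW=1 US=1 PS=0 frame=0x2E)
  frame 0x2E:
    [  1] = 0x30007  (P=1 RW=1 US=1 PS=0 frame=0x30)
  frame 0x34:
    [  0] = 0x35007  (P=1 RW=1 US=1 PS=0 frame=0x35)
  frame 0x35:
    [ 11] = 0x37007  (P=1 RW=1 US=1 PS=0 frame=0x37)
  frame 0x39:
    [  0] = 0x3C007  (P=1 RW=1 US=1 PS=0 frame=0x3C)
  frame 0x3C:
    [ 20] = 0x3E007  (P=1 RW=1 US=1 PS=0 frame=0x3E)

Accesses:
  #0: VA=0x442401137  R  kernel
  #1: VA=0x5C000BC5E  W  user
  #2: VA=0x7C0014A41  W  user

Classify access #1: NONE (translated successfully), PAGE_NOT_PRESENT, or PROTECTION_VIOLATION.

Per-access translation:
#0 VA=0x442401137 (r,kernel):
  [0] read 0x28 idx=17: raw=0x2C007 flags P=1 W=1 U=1 S=0
  [1] read 0x2C idx=18: raw=0x2E007 flags P=1 W=1 U=1 S=0
  [2] read 0x2E idx=1: raw=0x30007 flags P=1 W=1 U=1 S=0
  → PA=0x30137  (3 entries read)
#1 VA=0x5C000BC5E (w,user):
  [0] read 0x28 idx=23: raw=0x34007 flags P=1 W=1 U=1 S=0
  [1] read 0x34 idx=0: raw=0x35007 flags P=1 W=1 U=1 S=0
  [2] read 0x35 idx=11: raw=0x37007 flags P=1 W=1 U=1 S=0
  → PA=0x37C5E  (3 entries read)
#2 VA=0x7C0014A41 (w,user):
  [0] read 0x28 idx=31: raw=0x39007 flags P=1 W=1 U=1 S=0
  [1] read 0x39 idx=0: raw=0x3C007 flags P=1 W=1 U=1 S=0
  [2] read 0x3C idx=20: raw=0x3E007 flags P=1 W=1 U=1 S=0
  → PA=0x3EA41  (3 entries read)

Access #1 fault: NONE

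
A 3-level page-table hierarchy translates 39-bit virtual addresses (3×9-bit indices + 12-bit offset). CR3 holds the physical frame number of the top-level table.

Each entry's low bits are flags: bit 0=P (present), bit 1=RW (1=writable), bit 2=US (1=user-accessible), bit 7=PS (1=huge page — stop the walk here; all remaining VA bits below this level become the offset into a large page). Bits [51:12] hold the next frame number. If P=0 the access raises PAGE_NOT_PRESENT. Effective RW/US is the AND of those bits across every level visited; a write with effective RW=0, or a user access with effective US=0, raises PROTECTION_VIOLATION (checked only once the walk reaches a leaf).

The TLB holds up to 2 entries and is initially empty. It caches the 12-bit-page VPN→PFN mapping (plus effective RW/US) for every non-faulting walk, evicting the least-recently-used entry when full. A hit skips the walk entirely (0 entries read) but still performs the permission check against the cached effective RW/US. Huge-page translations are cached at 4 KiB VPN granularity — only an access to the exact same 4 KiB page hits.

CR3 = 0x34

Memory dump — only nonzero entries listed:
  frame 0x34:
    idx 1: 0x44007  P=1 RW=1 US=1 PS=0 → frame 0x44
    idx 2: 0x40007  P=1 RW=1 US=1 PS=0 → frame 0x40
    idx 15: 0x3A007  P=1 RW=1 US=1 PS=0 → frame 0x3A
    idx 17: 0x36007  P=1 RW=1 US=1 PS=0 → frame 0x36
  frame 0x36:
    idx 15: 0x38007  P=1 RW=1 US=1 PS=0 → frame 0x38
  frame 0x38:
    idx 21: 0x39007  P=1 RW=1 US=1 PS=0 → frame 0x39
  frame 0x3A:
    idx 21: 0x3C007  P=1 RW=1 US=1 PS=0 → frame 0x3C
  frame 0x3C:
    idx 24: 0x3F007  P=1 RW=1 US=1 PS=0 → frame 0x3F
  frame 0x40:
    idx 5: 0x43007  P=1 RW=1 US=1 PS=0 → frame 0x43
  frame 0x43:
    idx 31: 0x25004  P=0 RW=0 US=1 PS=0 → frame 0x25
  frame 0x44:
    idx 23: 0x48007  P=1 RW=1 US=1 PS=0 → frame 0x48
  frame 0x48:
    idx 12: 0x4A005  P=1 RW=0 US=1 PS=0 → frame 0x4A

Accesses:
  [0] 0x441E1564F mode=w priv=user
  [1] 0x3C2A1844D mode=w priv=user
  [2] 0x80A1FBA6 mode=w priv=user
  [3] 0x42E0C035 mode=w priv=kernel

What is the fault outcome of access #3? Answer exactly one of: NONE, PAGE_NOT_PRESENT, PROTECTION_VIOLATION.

Trace:
#0 VA=0x441E1564F (w,user):
  L0 @0x34[17] → 0x36007  P=1,RW=1,US=1,PS=0
  L1 @0x36[15] → 0x38007  P=1,RW=1,US=1,PS=0
  L2 @0x38[21] → 0x39007  P=1,RW=1,US=1,PS=0
  ⇒ phys 0x3964F  [3 reads]
#1 VA=0x3C2A1844D (w,user):
  L0 @0x34[15] → 0x3A007  P=1,RW=1,US=1,PS=0
  L1 @0x3A[21] → 0x3C007  P=1,RW=1,US=1,PS=0
  L2 @0x3C[24] → 0x3F007  P=1,RW=1,US=1,PS=0
  ⇒ phys 0x3F44D  [3 reads]
#2 VA=0x80A1FBA6 (w,user):
  L0 @0x34[2] → 0x40007  P=1,RW=1,US=1,PS=0
  L1 @0x40[5] → 0x43007  P=1,RW=1,US=1,PS=0
  L2 @0x43[31] → 0x25004  P=0,RW=0,US=1,PS=0
  → PAGE_NOT_PRESENT  (3 entries read)
#3 VA=0x42E0C035 (w,kernel):
  L0 @0x34[1] → 0x44007  P=1,RW=1,US=1,PS=0
  L1 @0x44[23] → 0x48007  P=1,RW=1,US=1,PS=0
  L2 @0x48[12] → 0x4A005  P=1,RW=0,US=1,PS=0
  → PROTECTION_VIOLATION  (3 entries read)

Access #3 fault: PROTECTION_VIOLATION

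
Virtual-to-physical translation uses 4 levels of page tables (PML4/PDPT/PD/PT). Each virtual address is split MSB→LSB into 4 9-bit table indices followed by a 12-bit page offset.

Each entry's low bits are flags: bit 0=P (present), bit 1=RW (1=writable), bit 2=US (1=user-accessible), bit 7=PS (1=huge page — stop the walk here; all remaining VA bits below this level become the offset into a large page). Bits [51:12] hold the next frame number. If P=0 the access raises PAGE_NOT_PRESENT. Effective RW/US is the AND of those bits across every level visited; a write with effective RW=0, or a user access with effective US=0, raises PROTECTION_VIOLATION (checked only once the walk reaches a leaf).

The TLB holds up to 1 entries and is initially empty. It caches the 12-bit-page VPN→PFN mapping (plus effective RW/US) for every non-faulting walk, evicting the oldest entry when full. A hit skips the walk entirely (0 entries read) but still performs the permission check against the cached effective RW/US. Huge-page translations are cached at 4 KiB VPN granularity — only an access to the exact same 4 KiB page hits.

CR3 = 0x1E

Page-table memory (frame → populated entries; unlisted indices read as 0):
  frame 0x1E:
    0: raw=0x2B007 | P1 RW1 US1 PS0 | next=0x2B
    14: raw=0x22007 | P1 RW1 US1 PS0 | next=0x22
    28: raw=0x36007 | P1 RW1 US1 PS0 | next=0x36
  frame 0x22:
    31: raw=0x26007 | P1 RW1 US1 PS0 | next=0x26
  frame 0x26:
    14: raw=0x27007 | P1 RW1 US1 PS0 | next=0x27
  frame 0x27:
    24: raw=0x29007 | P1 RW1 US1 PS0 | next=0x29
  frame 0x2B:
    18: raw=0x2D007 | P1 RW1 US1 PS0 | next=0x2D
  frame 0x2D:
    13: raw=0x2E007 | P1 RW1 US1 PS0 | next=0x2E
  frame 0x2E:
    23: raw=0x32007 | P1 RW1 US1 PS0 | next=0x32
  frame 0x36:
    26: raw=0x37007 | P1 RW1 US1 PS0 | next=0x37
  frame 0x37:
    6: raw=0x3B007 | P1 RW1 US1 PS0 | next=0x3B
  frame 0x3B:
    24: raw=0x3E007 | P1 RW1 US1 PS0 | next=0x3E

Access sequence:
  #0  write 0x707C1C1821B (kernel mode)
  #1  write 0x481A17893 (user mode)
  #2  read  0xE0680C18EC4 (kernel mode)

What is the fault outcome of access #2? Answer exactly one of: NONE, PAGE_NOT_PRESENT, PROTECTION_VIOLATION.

Per-access translation:
#0 VA=0x707C1C1821B (w,kernel):
  L0 @0x1E[14] → 0x22007  P=1,RW=1,US=1,PS=0
  L1 @0x22[31] → 0x26007  P=1,RW=1,US=1,PS=0
  L2 @0x26[14] → 0x27007  P=1,RW=1,US=1,PS=0
  L3 @0x27[24] → 0x29007  P=1,RW=1,US=1,PS=0
  ✓ 0x2921B  — 4 lookups
#1 VA=0x481A17893 (w,user):
  L0 @0x1E[0] → 0x2B007  P=1,RW=1,US=1,PS=0
  L1 @0x2B[18] → 0x2D007  P=1,RW=1,US=1,PS=0
  L2 @0x2D[13] → 0x2E007  P=1,RW=1,US=1,PS=0
  L3 @0x2E[23] → 0x32007  P=1,RW=1,US=1,PS=0
  ✓ 0x32893  — 4 lookups
#2 VA=0xE0680C18EC4 (r,kernel):
  L0 @0x1E[28] → 0x36007  P=1,RW=1,US=1,PS=0
  L1 @0x36[26] → 0x37007  P=1,RW=1,US=1,PS=0
  L2 @0x37[6] → 0x3B007  P=1,RW=1,US=1,PS=0
  L3 @0x3B[24] → 0x3E007  P=1,RW=1,US=1,PS=0
  ✓ 0x3EEC4  — 4 lookups

Access #2 fault: NONE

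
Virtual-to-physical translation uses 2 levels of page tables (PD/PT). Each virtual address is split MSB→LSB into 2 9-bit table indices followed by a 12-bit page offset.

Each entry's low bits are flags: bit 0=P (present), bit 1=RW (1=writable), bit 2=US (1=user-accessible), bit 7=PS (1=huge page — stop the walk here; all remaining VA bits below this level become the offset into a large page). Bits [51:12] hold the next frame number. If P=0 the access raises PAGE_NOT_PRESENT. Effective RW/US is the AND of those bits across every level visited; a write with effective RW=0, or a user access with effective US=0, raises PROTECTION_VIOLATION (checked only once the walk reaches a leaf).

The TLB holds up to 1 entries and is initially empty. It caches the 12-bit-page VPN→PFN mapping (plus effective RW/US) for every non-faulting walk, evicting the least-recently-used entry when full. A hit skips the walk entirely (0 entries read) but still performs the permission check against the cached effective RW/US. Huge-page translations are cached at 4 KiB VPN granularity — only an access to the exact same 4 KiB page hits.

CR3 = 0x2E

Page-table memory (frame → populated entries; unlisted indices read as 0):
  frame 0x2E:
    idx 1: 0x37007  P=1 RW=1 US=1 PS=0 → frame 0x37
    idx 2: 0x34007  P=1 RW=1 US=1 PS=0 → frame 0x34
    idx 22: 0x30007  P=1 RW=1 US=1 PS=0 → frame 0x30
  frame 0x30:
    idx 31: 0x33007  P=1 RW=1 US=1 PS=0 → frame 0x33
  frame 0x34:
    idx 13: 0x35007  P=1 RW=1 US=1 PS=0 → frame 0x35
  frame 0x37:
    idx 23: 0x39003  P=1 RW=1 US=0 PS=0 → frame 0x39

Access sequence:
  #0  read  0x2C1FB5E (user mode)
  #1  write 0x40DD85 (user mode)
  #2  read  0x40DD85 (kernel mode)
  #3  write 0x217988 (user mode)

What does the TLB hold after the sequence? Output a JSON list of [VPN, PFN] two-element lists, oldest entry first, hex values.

Trace:
#0 VA=0x2C1FB5E (r,user):
  lvl0: tbl 0x2E, slot 22 ⇒ 0x30007 (P1/RW1/US1/PS0)
  lvl1: tbl 0x30, slot 31 ⇒ 0x33007 (P1/RW1/US1/PS0)
  → PA=0x33B5E  (2 entries read)
#1 VA=0x40DD85 (w,user):
  lvl0: tbl 0x2E, slot 2 ⇒ 0x34007 (P1/RW1/US1/PS0)
  lvl1: tbl 0x34, slot 13 ⇒ 0x35007 (P1/RW1/US1/PS0)
  → PA=0x35D85  (2 entries read)
#2 VA=0x40DD85 (r,kernel):
  TLB hit vpn=0x40D → PA=0x35D85
#3 VA=0x217988 (w,user):
  lvl0: tbl 0x2E, slot 1 ⇒ 0x37007 (P1/RW1/US1/PS0)
  lvl1: tbl 0x37, slot 23 ⇒ 0x39003 (P1/RW1/US0/PS0)
  ⇒ fault: PROTECTION_VIOLATION  — 2 lookups

TLB: [["0x40D", "0x35"]]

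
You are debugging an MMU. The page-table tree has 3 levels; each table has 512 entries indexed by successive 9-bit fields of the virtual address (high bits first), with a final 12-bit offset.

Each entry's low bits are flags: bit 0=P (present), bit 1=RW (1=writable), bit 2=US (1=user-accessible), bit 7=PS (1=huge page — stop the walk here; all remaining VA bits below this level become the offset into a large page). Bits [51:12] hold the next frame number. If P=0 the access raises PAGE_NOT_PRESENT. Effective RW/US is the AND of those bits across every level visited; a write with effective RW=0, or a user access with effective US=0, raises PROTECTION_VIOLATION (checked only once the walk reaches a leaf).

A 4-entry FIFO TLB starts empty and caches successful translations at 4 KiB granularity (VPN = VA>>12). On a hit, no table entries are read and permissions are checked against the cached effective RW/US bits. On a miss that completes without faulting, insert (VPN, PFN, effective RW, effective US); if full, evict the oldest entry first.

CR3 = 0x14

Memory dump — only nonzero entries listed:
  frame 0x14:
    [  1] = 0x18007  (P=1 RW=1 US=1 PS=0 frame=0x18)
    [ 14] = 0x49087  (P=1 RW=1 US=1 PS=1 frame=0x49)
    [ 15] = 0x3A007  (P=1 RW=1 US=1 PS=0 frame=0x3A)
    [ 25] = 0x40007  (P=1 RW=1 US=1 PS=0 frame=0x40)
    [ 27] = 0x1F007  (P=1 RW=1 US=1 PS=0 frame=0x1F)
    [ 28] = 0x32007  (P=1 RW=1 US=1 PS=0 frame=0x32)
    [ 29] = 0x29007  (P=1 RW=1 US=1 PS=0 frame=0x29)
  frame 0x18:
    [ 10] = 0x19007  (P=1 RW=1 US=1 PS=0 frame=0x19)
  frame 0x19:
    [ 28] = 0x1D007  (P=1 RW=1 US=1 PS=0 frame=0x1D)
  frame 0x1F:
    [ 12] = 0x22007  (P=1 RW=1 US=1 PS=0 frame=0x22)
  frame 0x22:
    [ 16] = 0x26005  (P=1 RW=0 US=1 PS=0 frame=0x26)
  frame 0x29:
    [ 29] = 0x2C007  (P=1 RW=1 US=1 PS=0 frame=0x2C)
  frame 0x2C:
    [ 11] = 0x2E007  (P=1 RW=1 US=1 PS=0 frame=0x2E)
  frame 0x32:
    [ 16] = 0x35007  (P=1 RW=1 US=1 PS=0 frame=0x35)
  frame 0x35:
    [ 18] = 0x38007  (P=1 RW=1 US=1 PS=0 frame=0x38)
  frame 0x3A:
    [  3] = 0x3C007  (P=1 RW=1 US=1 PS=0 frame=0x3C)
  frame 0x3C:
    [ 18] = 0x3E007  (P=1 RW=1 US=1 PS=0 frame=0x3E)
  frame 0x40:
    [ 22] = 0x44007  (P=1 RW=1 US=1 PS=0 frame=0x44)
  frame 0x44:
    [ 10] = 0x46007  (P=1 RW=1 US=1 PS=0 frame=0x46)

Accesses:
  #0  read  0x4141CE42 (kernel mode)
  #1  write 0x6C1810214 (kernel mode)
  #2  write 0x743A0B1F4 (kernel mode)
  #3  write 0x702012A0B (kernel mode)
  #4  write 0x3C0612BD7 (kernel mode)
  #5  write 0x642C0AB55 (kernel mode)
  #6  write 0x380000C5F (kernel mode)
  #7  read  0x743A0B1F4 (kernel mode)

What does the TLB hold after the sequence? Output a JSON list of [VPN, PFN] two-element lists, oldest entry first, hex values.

Per-access translation:
#0 VA=0x4141CE42 (r,kernel):
  lvl0: tbl 0x14, slot 1 ⇒ 0x18007 (P1/RW1/US1/PS0)
  lvl1: tbl 0x18, slot 10 ⇒ 0x19007 (P1/RW1/US1/PS0)
  lvl2: tbl 0x19, slot 28 ⇒ 0x1D007 (P1/RW1/US1/PS0)
  ⇒ phys 0x1DE42  [3 reads]
#1 VA=0x6C1810214 (w,kernel):
  lvl0: tbl 0x14, slot 27 ⇒ 0x1F007 (P1/RW1/US1/PS0)
  lvl1: tbl 0x1F, slot 12 ⇒ 0x22007 (P1/RW1/US1/PS0)
  lvl2: tbl 0x22, slot 16 ⇒ 0x26005 (P1/RW0/US1/PS0)
  ⇒ fault: PROTECTION_VIOLATION  — 3 lookups
#2 VA=0x743A0B1F4 (w,kernel):
  lvl0: tbl 0x14, slot 29 ⇒ 0x29007 (P1/RW1/US1/PS0)
  lvl1: tbl 0x29, slot 29 ⇒ 0x2C007 (P1/RW1/US1/PS0)
  lvl2: tbl 0x2C, slot 11 ⇒ 0x2E007 (P1/RW1/US1/PS0)
  ⇒ phys 0x2E1F4  [3 reads]
#3 VA=0x702012A0B (w,kernel):
  lvl0: tbl 0x14, slot 28 ⇒ 0x32007 (P1/RW1/US1/PS0)
  lvl1: tbl 0x32, slot 16 ⇒ 0x35007 (P1/RW1/US1/PS0)
  lvl2: tbl 0x35, slot 18 ⇒ 0x38007 (P1/RW1/US1/PS0)
  ⇒ phys 0x38A0B  [3 reads]
#4 VA=0x3C0612BD7 (w,kernel):
  lvl0: tbl 0x14, slot 15 ⇒ 0x3A007 (P1/RW1/US1/PS0)
  lvl1: tbl 0x3A, slot 3 ⇒ 0x3C007 (P1/RW1/US1/PS0)
  lvl2: tbl 0x3C, slot 18 ⇒ 0x3E007 (P1/RW1/US1/PS0)
  ⇒ phys 0x3EBD7  [3 reads]
#5 VA=0x642C0AB55 (w,kernel):
  lvl0: tbl 0x14, slot 25 ⇒ 0x40007 (P1/RW1/US1/PS0)
  lvl1: tbl 0x40, slot 22 ⇒ 0x44007 (P1/RW1/US1/PS0)
  lvl2: tbl 0x44, slot 10 ⇒ 0x46007 (P1/RW1/US1/PS0)
  ⇒ phys 0x46B55  [3 reads]
#6 VA=0x380000C5F (w,kernel):
  lvl0: tbl 0x14, slot 14 ⇒ 0x49087 (P1/RW1/US1/PS1)
  ⇒ phys 0x49C5F (huge @L0)  [1 reads]
#7 VA=0x743A0B1F4 (r,kernel):
  lvl0: tbl 0x14, slot 29 ⇒ 0x29007 (P1/RW1/US1/PS0)
  lvl1: tbl 0x29, slot 29 ⇒ 0x2C007 (P1/RW1/US1/PS0)
  lvl2: tbl 0x2C, slot 11 ⇒ 0x2E007 (P1/RW1/US1/PS0)
  ⇒ phys 0x2E1F4  [3 reads]

TLB: [["0x3C0612", "0x3E"], ["0x642C0A", "0x46"], ["0x380000", "0x49"], ["0x743A0B", "0x2E"]]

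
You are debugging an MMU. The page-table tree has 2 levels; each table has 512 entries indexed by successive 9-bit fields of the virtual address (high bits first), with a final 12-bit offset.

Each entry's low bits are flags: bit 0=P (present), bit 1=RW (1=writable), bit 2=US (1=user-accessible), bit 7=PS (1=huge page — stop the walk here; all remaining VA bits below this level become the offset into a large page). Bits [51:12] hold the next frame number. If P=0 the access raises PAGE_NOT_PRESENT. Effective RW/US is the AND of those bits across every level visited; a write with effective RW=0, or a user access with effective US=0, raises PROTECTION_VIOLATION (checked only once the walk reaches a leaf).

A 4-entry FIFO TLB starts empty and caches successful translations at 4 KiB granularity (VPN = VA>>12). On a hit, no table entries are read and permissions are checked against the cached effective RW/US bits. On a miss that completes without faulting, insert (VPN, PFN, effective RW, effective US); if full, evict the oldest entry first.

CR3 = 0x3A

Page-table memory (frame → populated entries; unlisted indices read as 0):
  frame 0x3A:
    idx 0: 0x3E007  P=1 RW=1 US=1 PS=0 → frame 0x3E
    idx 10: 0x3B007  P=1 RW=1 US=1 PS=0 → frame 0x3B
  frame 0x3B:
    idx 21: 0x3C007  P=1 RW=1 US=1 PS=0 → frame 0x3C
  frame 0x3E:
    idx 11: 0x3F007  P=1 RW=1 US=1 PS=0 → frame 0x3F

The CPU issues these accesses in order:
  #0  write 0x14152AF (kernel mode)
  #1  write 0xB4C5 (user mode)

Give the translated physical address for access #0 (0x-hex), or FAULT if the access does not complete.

Walk each access:
#0 VA=0x14152AF (w,kernel):
  L0: frame=0x3A idx=10 entry=0x3B007 [P=1 RW=1 US=1 PS=0]
  L1: frame=0x3B idx=21 entry=0x3C007 [P=1 RW=1 US=1 PS=0]
  ✓ 0x3C2AF  — 2 lookups
#1 VA=0xB4C5 (w,user):
  L0: frame=0x3A idx=0 entry=0x3E007 [P=1 RW=1 US=1 PS=0]
  L1: frame=0x3E idx=11 entry=0x3F007 [P=1 RW=1 US=1 PS=0]
  ✓ 0x3F4C5  — 2 lookups

Access #0 PA: 0x3C2AF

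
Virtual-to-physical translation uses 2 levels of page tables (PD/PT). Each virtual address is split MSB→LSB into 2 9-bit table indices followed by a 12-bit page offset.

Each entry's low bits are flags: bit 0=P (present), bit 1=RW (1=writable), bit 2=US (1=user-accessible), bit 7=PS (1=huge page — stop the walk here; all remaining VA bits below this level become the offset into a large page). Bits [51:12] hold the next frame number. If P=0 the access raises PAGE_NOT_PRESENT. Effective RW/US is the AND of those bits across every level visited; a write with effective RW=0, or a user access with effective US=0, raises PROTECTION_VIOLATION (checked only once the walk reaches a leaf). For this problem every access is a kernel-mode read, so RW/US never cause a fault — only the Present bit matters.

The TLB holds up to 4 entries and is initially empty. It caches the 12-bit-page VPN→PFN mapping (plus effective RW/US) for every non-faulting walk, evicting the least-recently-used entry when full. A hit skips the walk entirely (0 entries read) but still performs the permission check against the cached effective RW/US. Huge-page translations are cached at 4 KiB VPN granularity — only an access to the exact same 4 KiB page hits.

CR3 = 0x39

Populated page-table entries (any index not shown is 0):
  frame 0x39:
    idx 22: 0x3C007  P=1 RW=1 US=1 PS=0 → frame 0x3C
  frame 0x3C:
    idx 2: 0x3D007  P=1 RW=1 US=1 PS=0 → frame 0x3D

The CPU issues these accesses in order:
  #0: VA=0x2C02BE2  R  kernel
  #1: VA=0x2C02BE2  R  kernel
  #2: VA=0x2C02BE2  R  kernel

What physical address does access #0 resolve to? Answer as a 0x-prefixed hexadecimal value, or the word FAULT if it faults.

Walk each access:
#0 VA=0x2C02BE2 (r,kernel):
  [0] read 0x39 idx=22: raw=0x3C007 flags P=1 W=1 U=1 S=0
  [1] read 0x3C idx=2: raw=0x3D007 flags P=1 W=1 U=1 S=0
  → PA=0x3DBE2  (2 entries read)
#1 VA=0x2C02BE2 (r,kernel):
  TLB hit vpn=0x2C02 → PA=0x3DBE2
#2 VA=0x2C02BE2 (r,kernel):
  TLB hit vpn=0x2C02 → PA=0x3DBE2

Access #0 PA: 0x3DBE2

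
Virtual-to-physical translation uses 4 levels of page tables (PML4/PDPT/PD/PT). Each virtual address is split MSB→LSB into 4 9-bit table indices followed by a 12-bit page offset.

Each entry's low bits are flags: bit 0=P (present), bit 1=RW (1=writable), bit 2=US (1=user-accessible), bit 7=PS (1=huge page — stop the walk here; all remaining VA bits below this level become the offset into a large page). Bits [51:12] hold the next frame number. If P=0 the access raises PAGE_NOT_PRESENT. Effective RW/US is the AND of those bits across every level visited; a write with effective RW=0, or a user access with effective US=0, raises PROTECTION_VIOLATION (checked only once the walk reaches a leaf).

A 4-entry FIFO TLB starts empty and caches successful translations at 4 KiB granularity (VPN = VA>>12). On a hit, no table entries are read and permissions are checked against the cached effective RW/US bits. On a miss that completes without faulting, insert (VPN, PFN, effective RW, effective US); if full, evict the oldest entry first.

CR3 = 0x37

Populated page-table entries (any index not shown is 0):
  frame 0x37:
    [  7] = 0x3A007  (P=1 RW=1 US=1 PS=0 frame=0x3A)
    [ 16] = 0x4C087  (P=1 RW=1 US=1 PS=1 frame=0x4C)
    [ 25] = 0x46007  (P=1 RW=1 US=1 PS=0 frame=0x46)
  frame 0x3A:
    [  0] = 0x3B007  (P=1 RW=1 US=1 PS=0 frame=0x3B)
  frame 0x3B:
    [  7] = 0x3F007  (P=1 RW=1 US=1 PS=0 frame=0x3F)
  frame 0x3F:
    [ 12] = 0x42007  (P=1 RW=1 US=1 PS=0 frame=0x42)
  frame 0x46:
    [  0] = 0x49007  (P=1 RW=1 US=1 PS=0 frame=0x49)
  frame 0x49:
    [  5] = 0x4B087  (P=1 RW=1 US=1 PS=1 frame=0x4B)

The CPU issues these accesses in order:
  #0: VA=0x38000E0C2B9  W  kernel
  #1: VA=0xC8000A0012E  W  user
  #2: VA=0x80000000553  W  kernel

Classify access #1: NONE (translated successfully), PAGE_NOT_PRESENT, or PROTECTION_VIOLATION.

Trace:
#0 VA=0x38000E0C2B9 (w,kernel):
  L0 @0x37[7] → 0x3A007  P=1,RW=1,US=1,PS=0
  L1 @0x3A[0] → 0x3B007  P=1,RW=1,US=1,PS=0
  L2 @0x3B[7] → 0x3F007  P=1,RW=1,US=1,PS=0
  L3 @0x3F[12] → 0x42007  P=1,RW=1,US=1,PS=0
  ✓ 0x422B9  — 4 lookups
#1 VA=0xC8000A0012E (w,user):
  L0 @0x37[25] → 0x46007  P=1,RW=1,US=1,PS=0
  L1 @0x46[0] → 0x49007  P=1,RW=1,US=1,PS=0
  L2 @0x49[5] → 0x4B087  P=1,RW=1,US=1,PS=1
  ✓ 0x4B12E (huge @L2)  — 3 lookups
#2 VA=0x80000000553 (w,kernel):
  L0 @0x37[16] → 0x4C087  P=1,RW=1,US=1,PS=1
  ✓ 0x4C553 (huge @L0)  — 1 lookups

Access #1 fault: NONE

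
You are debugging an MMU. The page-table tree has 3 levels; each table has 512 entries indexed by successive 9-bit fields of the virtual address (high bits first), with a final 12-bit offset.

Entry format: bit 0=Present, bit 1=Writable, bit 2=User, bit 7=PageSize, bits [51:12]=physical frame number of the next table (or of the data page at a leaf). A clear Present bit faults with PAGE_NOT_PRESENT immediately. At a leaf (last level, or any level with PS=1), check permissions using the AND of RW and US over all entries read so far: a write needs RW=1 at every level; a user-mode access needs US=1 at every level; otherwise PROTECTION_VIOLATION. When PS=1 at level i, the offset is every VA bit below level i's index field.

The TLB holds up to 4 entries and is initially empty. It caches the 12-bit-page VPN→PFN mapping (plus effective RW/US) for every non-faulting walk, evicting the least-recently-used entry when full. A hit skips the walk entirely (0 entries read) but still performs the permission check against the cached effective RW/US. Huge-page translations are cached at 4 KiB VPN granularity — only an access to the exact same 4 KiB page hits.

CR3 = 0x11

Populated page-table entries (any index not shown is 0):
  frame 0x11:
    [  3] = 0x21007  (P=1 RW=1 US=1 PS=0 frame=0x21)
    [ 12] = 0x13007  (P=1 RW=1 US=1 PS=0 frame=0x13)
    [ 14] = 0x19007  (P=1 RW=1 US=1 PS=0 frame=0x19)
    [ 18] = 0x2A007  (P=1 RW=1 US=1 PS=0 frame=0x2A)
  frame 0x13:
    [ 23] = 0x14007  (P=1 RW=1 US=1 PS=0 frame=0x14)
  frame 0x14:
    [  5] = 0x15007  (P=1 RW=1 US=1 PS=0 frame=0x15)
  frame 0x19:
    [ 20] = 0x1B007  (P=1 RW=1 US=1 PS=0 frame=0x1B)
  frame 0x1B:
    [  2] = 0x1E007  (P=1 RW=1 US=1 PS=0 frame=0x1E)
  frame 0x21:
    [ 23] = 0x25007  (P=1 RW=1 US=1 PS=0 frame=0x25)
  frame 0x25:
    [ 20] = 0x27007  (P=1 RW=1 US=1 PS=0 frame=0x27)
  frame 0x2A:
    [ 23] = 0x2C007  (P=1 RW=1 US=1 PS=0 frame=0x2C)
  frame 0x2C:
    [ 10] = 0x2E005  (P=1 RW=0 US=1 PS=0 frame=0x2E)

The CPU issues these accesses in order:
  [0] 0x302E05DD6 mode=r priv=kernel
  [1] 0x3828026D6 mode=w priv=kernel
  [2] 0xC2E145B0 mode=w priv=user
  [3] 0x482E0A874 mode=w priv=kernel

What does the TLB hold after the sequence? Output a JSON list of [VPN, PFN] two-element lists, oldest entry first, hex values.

Trace:
#0 VA=0x302E05DD6 (r,kernel):
  L0: frame=0x11 idx=12 entry=0x13007 [P=1 RW=1 US=1 PS=0]
  L1: frame=0x13 idx=23 entry=0x14007 [P=1 RW=1 US=1 PS=0]
  L2: frame=0x14 idx=5 entry=0x15007 [P=1 RW=1 US=1 PS=0]
  ✓ 0x15DD6  — 3 lookups
#1 VA=0x3828026D6 (w,kernel):
  L0: frame=0x11 idx=14 entry=0x19007 [P=1 RW=1 US=1 PS=0]
  L1: frame=0x19 idx=20 entry=0x1B007 [P=1 RW=1 US=1 PS=0]
  L2: frame=0x1B idx=2 entry=0x1E007 [P=1 RW=1 US=1 PS=0]
  ✓ 0x1E6D6  — 3 lookups
#2 VA=0xC2E145B0 (w,user):
  L0: frame=0x11 idx=3 entry=0x21007 [P=1 RW=1 US=1 PS=0]
  L1: frame=0x21 idx=23 entry=0x25007 [P=1 RW=1 US=1 PS=0]
  L2: frame=0x25 idx=20 entry=0x27007 [P=1 RW=1 US=1 PS=0]
  ✓ 0x275B0  — 3 lookups
#3 VA=0x482E0A874 (w,kernel):
  L0: frame=0x11 idx=18 entry=0x2A007 [P=1 RW=1 US=1 PS=0]
  L1: frame=0x2A idx=23 entry=0x2C007 [P=1 RW=1 US=1 PS=0]
  L2: frame=0x2C idx=10 entry=0x2E005 [P=1 RW=0 US=1 PS=0]
  ⇒ fault: PROTECTION_VIOLATION  — 3 lookups

TLB: [["0x302E05", "0x15"], ["0x382802", "0x1E"], ["0xC2E14", "0x27"]]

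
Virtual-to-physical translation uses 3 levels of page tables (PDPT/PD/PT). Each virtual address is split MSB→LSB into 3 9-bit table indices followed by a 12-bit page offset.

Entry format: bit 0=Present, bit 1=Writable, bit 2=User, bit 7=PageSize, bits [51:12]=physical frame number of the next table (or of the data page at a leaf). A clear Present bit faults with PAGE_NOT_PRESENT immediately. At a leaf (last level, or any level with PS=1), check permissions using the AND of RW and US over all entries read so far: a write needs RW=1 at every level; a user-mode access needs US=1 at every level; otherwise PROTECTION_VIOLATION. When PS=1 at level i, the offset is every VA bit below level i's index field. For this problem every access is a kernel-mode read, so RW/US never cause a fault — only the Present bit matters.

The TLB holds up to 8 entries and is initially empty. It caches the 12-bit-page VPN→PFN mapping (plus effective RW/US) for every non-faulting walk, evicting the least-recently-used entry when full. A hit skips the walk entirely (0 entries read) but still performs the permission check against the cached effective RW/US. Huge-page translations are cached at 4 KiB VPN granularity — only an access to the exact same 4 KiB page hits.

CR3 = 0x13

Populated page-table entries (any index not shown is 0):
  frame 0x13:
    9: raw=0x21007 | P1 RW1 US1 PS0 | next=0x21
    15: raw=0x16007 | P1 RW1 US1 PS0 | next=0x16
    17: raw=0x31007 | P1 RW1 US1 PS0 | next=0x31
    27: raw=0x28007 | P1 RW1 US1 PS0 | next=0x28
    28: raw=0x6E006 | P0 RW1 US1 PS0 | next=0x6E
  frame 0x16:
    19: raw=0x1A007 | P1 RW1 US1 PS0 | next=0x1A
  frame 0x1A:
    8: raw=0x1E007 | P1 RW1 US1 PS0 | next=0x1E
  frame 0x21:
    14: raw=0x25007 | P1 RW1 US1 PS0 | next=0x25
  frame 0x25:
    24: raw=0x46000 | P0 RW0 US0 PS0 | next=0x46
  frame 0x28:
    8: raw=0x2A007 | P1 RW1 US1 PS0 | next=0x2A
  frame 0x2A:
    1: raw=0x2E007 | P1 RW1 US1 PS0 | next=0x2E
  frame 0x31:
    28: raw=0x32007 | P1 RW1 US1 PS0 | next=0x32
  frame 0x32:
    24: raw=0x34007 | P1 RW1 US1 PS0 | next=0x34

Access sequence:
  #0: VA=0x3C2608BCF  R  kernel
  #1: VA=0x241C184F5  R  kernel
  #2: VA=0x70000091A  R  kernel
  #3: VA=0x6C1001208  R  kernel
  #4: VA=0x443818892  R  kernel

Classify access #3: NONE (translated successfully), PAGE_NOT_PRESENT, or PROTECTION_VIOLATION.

Trace:
#0 VA=0x3C2608BCF (r,kernel):
  L0: frame=0x13 idx=15 entry=0x16007 [P=1 RW=1 US=1 PS=0]
  L1: frame=0x16 idx=19 entry=0x1A007 [P=1 RW=1 US=1 PS=0]
  L2: frame=0x1A idx=8 entry=0x1E007 [P=1 RW=1 US=1 PS=0]
  ⇒ phys 0x1EBCF  [3 reads]
#1 VA=0x241C184F5 (r,kernel):
  L0: frame=0x13 idx=9 entry=0x21007 [P=1 RW=1 US=1 PS=0]
  L1: frame=0x21 idx=14 entry=0x25007 [P=1 RW=1 US=1 PS=0]
  L2: frame=0x25 idx=24 entry=0x46000 [P=0 RW=0 US=0 PS=0]
  → PAGE_NOT_PRESENT  (3 entries read)
#2 VA=0x70000091A (r,kernel):
  L0: frame=0x13 idx=28 entry=0x6E006 [P=0 RW=1 US=1 PS=0]
  → PAGE_NOT_PRESENT  (1 entries read)
#3 VA=0x6C1001208 (r,kernel):
  L0: frame=0x13 idx=27 entry=0x28007 [P=1 RW=1 US=1 PS=0]
  L1: frame=0x28 idx=8 entry=0x2A007 [P=1 RW=1 US=1 PS=0]
  L2: frame=0x2A idx=1 entry=0x2E007 [P=1 RW=1 US=1 PS=0]
  ⇒ phys 0x2E208  [3 reads]
#4 VA=0x443818892 (r,kernel):
  L0: frame=0x13 idx=17 entry=0x31007 [P=1 RW=1 US=1 PS=0]
  L1: frame=0x31 idx=28 entry=0x32007 [P=1 RW=1 US=1 PS=0]
  L2: frame=0x32 idx=24 entry=0x34007 [P=1 RW=1 US=1 PS=0]
  ⇒ phys 0x34892  [3 reads]

Access #3 fault: NONE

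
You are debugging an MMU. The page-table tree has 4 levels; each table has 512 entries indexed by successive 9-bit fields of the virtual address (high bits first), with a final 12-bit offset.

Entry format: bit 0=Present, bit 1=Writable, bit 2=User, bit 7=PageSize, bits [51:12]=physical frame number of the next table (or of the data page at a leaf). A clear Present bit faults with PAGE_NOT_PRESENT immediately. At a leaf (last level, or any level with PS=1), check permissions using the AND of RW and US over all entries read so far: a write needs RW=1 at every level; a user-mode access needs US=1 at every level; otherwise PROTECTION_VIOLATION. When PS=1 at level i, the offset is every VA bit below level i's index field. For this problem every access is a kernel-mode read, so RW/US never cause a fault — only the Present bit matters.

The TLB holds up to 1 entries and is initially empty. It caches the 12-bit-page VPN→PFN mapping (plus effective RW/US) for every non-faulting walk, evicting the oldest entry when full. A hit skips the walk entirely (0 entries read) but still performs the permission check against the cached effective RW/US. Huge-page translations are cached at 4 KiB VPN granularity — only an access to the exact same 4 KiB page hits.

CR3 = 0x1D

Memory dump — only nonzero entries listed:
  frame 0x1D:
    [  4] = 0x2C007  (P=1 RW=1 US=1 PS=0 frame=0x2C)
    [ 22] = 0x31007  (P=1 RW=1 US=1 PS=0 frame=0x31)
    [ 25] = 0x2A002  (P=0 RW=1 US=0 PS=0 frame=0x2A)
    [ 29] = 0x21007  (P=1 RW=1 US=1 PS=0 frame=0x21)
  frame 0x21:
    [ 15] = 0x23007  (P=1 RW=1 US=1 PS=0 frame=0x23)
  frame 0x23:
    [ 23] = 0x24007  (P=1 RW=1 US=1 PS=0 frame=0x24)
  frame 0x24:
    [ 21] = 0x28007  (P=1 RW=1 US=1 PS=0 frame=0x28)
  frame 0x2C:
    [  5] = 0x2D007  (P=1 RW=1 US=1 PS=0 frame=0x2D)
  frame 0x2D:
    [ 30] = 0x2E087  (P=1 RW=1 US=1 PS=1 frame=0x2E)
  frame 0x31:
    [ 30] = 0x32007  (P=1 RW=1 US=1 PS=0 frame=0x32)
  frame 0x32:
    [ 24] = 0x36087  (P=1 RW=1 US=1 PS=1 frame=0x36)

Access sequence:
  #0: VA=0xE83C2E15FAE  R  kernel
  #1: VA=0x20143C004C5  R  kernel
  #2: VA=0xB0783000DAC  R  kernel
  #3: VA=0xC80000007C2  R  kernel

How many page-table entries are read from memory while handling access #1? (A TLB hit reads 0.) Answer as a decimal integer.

Trace:
#0 VA=0xE83C2E15FAE (r,kernel):
  [0] read 0x1D idx=29: raw=0x21007 flags P=1 W=1 U=1 S=0
  [1] read 0x21 idx=15: raw=0x23007 flags P=1 W=1 U=1 S=0
  [2] read 0x23 idx=23: raw=0x24007 flags P=1 W=1 U=1 S=0
  [3] read 0x24 idx=21: raw=0x28007 flags P=1 W=1 U=1 S=0
  → PA=0x28FAE  (4 entries read)
#1 VA=0x20143C004C5 (r,kernel):
  [0] read 0x1D idx=4: raw=0x2C007 flags P=1 W=1 U=1 S=0
  [1] read 0x2C idx=5: raw=0x2D007 flags P=1 W=1 U=1 S=0
  [2] read 0x2D idx=30: raw=0x2E087 flags P=1 W=1 U=1 S=1
  → PA=0x2E4C5 (huge @L2)  (3 entries read)
#2 VA=0xB0783000DAC (r,kernel):
  [0] read 0x1D idx=22: raw=0x31007 flags P=1 W=1 U=1 S=0
  [1] read 0x31 idx=30: raw=0x32007 flags P=1 W=1 U=1 S=0
  [2] read 0x32 idx=24: raw=0x36087 flags P=1 W=1 U=1 S=1
  → PA=0x36DAC (huge @L2)  (3 entries read)
#3 VA=0xC80000007C2 (r,kernel):
  [0] read 0x1D idx=25: raw=0x2A002 flags P=0 W=1 U=0 S=0
  → PAGE_NOT_PRESENT  (1 entries read)

Entries read for #1: 3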